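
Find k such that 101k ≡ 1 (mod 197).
101^(-1) ≡ 158 (mod 197). Verification: 101 × 158 = 15958 ≡ 1 (mod 197)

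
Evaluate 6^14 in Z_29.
Using repeated squaring. 14 = 8 + 4 + 2 (binary 1110). Repeated squaring mod 29: 6^1 ≡ 6; 6^2 ≡ 6² = 36 ≡ 7; 6^4 ≡ 7² = 49 ≡ 20; 6^8 ≡ 20² = 400 ≡ 23. Multiply: 6^14 = 6^8 × 6^4 × 6^2 ≡ 23 × 20 × 7 (mod 29): 23 × 20 = 460 ≡ 25; 25 × 7 = 175 ≡ 1. So 6^14 ≡ 1 (mod 29).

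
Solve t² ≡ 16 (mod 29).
The square roots of 16 mod 29 are 25 and 4. Verify: 25² = 625 ≡ 16 (mod 29)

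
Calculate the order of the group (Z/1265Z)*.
880

Prime factorization: 1265 = 5 × 11 × 23
Using the formula φ(n) = n × Π(1 - 1/p) for each prime factor p:
φ(1265) = 1265 × (1 - 1/5) × (1 - 1/11) × (1 - 1/23)
φ(1265) = 880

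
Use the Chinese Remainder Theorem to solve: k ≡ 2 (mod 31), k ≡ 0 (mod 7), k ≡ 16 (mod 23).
2730

Using the Chinese Remainder Theorem:
M = product of moduli = 4991
For equation 1: M_1 = 161, 161 ≡ 6 (mod 31), inverse of 161 mod 31 is 26 (check: 6 × 26 = 156 ≡ 1 (mod 31))
For equation 2: M_2 = 713, 713 ≡ 6 (mod 7), inverse of 713 mod 7 is 6 (check: 6 × 6 = 36 ≡ 1 (mod 7))
For equation 3: M_3 = 217, 217 ≡ 10 (mod 23), inverse of 217 mod 23 is 7 (check: 10 × 7 = 70 ≡ 1 (mod 23))
Combine: k ≡ Σ r_i×M_i×(M_i⁻¹ mod m_i) = 2×161×26 + 0×713×6 + 16×217×7 = 8372 + 0 + 24304 = 32676
32676 mod 4991 = 2730
k ≡ 2730 (mod 4991)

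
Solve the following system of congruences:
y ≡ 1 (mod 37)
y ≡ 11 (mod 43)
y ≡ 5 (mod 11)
7364

Using the Chinese Remainder Theorem:
M = product of moduli = 17501
For equation 1: M_1 = 473, 473 ≡ 29 (mod 37), inverse of 473 mod 37 is 23 (check: 29 × 23 = 667 ≡ 1 (mod 37))
For equation 2: M_2 = 407, 407 ≡ 20 (mod 43), inverse of 407 mod 43 is 28 (check: 20 × 28 = 560 ≡ 1 (mod 43))
For equation 3: M_3 = 1591, 1591 ≡ 7 (mod 11), inverse of 1591 mod 11 is 8 (check: 7 × 8 = 56 ≡ 1 (mod 11))
Combine: y ≡ Σ r_i×M_i×(M_i⁻¹ mod m_i) = 1×473×23 + 11×407×28 + 5×1591×8 = 10879 + 125356 + 63640 = 199875
199875 mod 17501 = 7364
y ≡ 7364 (mod 17501)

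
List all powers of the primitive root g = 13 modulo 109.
g^1, g^2, ..., g^{108} mod 109: {13, 60, 17, 3, 39, 71, 51, 9, 8, 104, 44, 27, 24, 94, 23, 81, 72, 64, 69, 25, 107, 83, 98, 75, 103, 31, 76, 7, 91, 93, 10, 21, 55, 61, 30, 63, 56, 74, 90, 80, 59, 4, 52, 22, 68, 12, 47, 66, 95, 36, 32, 89, 67, 108, 96, 49, 92, 106, 70, 38, 58, 100, 101, 5, 65, 82, 85, 15, 86, 28, 37, 45, 40, 84, 2, 26, 11, 34, 6, 78, 33, 102, 18, 16, 99, 88, 54, 48, 79, 46, 53, 35, 19, 29, 50, 105, 57, 87, 41, 97, 62, 43, 14, 73, 77, 20, 42, 1}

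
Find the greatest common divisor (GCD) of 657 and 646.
1

Using the Euclidean algorithm:
657 = 1 × 646 + 11
646 = 58 × 11 + 8
11 = 1 × 8 + 3
8 = 2 × 3 + 2
3 = 1 × 2 + 1
2 = 2 × 1 + 0

GCD(657, 646) = 1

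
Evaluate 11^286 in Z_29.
Using Fermat: 11^{28} ≡ 1 (mod 29). 286 ≡ 6 (mod 28). So 11^{286} ≡ 11^{6} ≡ 9 (mod 29)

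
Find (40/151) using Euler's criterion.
(40/151) = 40^{75} mod 151 = 1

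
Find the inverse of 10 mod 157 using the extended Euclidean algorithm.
Extended GCD: 10(-47) + 157(3) = 1. So 10^(-1) ≡ 110 ≡ 110 (mod 157). Verify: 10 × 110 = 1100 ≡ 1 (mod 157)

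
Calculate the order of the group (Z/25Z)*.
20

Prime factorization: 25 = 5^2
Using the formula φ(n) = n × Π(1 - 1/p) for each prime factor p:
φ(25) = 25 × (1 - 1/5)
φ(25) = 20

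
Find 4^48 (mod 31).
Using Fermat: 4^{30} ≡ 1 (mod 31). 48 ≡ 18 (mod 30). So 4^{48} ≡ 4^{18} ≡ 2 (mod 31)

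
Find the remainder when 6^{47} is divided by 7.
By Fermat: 6^{6} ≡ 1 (mod 7). 47 = 7×6 + 5. So 6^{47} ≡ 6^{5} ≡ 6 (mod 7)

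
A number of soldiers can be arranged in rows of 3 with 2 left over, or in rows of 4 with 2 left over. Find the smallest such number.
M = 3 × 4 = 12. M₁ = 4, y₁ ≡ 1 (mod 3). M₂ = 3, y₂ ≡ 3 (mod 4). t = 2×4×1 + 2×3×3 ≡ 2 (mod 12). The smallest positive such number is 2.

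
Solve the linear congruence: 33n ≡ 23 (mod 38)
3

Since gcd(33, 38) = 1 divides 23, a solution exists.
Multiply both sides by the inverse of 33 mod 38:
  33^(-1) mod 38 = 15
  x ≡ 15 × 23 ≡ 345 ≡ 3 (mod 38)
Verification: 33 × 3 = 99 = 2 × 38 + 23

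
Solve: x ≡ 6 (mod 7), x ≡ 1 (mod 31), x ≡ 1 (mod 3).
M = 7 × 31 × 3 = 651. M₁ = 93, y₁ ≡ 4 (mod 7). M₂ = 21, y₂ ≡ 3 (mod 31). M₃ = 217, y₃ ≡ 1 (mod 3). x = 6×93×4 + 1×21×3 + 1×217×1 ≡ 559 (mod 651)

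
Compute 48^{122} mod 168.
120

Using successive squaring:
Binary expansion of 122: 1111010
Powers of 48 mod 168 (each is the square of the previous):
  48^1 ≡ 48 (mod 168)
  48^2 ≡ 48² = 2304 ≡ 120 (mod 168)
  48^4 ≡ 120² = 14400 ≡ 120 (mod 168)
  48^8 ≡ 120² = 14400 ≡ 120 (mod 168)
  48^16 ≡ 120² = 14400 ≡ 120 (mod 168)
  48^32 ≡ 120² = 14400 ≡ 120 (mod 168)
  48^64 ≡ 120² = 14400 ≡ 120 (mod 168)
122 = 64 + 32 + 16 + 8 + 2, so 48^122 = 48^64 × 48^32 × 48^16 × 48^8 × 48^2 ≡ 120 × 120 × 120 × 120 × 120 (mod 168)
Multiplying step by step:
  120 × 120 = 14400 ≡ 120 (mod 168)
  120 × 120 = 14400 ≡ 120 (mod 168)
  120 × 120 = 14400 ≡ 120 (mod 168)
  120 × 120 = 14400 ≡ 120 (mod 168)
Result: 48^122 ≡ 120 (mod 168)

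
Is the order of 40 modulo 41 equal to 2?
Yes, ord_41(40) = 2.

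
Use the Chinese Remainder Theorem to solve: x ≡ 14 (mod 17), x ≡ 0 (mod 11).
99

Using the Chinese Remainder Theorem:
M = product of moduli = 187
For equation 1: M_1 = 11, 11 ≡ 11 (mod 17), inverse of 11 mod 17 is 14 (check: 11 × 14 = 154 ≡ 1 (mod 17))
For equation 2: M_2 = 17, 17 ≡ 6 (mod 11), inverse of 17 mod 11 is 2 (check: 6 × 2 = 12 ≡ 1 (mod 11))
Combine: x ≡ Σ r_i×M_i×(M_i⁻¹ mod m_i) = 14×11×14 + 0×17×2 = 2156 + 0 = 2156
2156 mod 187 = 99
x ≡ 99 (mod 187)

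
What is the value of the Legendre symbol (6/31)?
(6/31) = 6^{15} mod 31 = -1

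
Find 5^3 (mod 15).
3 = 2 + 1 (binary 11). Repeated squaring mod 15: 5^1 ≡ 5; 5^2 ≡ 5² = 25 ≡ 10. Multiply: 5^3 = 5^2 × 5^1 ≡ 10 × 5 (mod 15): 10 × 5 = 50 ≡ 5. So 5^3 ≡ 5 (mod 15).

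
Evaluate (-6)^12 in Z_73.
Using repeated squaring. (-6) ≡ 67 (mod 73). 12 = 8 + 4 (binary 1100). Repeated squaring mod 73: 67^1 ≡ 67; 67^2 ≡ 67² = 4489 ≡ 36; 67^4 ≡ 36² = 1296 ≡ 55; 67^8 ≡ 55² = 3025 ≡ 32. Multiply: (-6)^12 ≡ 67^8 × 67^4 ≡ 32 × 55 (mod 73): 32 × 55 = 1760 ≡ 8. So (-6)^12 ≡ 8 (mod 73).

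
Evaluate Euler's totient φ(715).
480

Prime factorization: 715 = 5 × 11 × 13
Using the formula φ(n) = n × Π(1 - 1/p) for each prime factor p:
φ(715) = 715 × (1 - 1/5) × (1 - 1/11) × (1 - 1/13)
φ(715) = 480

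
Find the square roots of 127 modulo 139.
The square roots of 127 mod 139 are 31 and 108. Verify: 31² = 961 ≡ 127 (mod 139)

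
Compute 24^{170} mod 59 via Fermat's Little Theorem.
28

By Fermat's Little Theorem, a^(p-1) ≡ 1 (mod p) for prime p and gcd(a, p) = 1
Here p = 59, so 24^58 ≡ 1 (mod 59)
We can reduce the exponent: 170 mod 58 = 54
So 24^170 ≡ 24^54 (mod 59)
Computing: 24^54 mod 59 = 28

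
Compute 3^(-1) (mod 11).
4

Using Extended Euclidean Algorithm:
gcd(3, 11) = 1
Bezout coefficients: 3 × 4 + 11 × -1 = 1
So 3 × 4 ≡ 1 (mod 11)
The inverse is 4 mod 11 = 4
Verification: 3 × 4 = 12 = 1 × 11 + 1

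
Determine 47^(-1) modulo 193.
47^(-1) ≡ 115 (mod 193). Verification: 47 × 115 = 5405 ≡ 1 (mod 193)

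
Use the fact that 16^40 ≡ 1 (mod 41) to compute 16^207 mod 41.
By Fermat: 16^{40} ≡ 1 (mod 41). 207 ≡ 7 (mod 40). So 16^{207} ≡ 16^{7} ≡ 10 (mod 41)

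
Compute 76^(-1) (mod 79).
26

Using Extended Euclidean Algorithm:
gcd(76, 79) = 1
Bezout coefficients: 76 × 26 + 79 × -25 = 1
So 76 × 26 ≡ 1 (mod 79)
The inverse is 26 mod 79 = 26
Verification: 76 × 26 = 1976 = 25 × 79 + 1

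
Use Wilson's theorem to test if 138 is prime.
(137)! mod 138 = 0. Since 0 ≢ -1 (mod 138), 138 is not prime.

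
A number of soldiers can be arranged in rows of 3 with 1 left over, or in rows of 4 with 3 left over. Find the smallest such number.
M = 3 × 4 = 12. M₁ = 4, y₁ ≡ 1 (mod 3). M₂ = 3, y₂ ≡ 3 (mod 4). y = 1×4×1 + 3×3×3 ≡ 7 (mod 12). The smallest positive such number is 7.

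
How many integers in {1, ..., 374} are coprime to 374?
160

Prime factorization: 374 = 2 × 11 × 17
Using the formula φ(n) = n × Π(1 - 1/p) for each prime factor p:
φ(374) = 374 × (1 - 1/2) × (1 - 1/11) × (1 - 1/17)
φ(374) = 160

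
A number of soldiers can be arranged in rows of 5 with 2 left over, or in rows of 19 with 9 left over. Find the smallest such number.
M = 5 × 19 = 95. M₁ = 19, y₁ ≡ 4 (mod 5). M₂ = 5, y₂ ≡ 4 (mod 19). k = 2×19×4 + 9×5×4 ≡ 47 (mod 95). The smallest positive such number is 47.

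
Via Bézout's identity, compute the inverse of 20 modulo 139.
Extended GCD: 20(7) + 139(-1) = 1. So 20^(-1) ≡ 7 ≡ 7 (mod 139). Verify: 20 × 7 = 140 ≡ 1 (mod 139)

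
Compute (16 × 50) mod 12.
8

(16 × 50) = 800
800 mod 12 = 8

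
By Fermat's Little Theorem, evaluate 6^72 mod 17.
By Fermat: 6^{16} ≡ 1 (mod 17). 72 = 4×16 + 8. So 6^{72} ≡ 6^{8} ≡ 16 (mod 17)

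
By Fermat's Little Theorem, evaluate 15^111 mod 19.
By Fermat: 15^{18} ≡ 1 (mod 19). 111 = 6×18 + 3. So 15^{111} ≡ 15^{3} ≡ 12 (mod 19)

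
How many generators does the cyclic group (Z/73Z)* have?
24

The number of primitive roots modulo p is φ(p-1) = φ(72)
φ(72) = 24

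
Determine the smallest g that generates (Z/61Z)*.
2

A primitive root g modulo p has order p-1 = 60
Prime divisors of 60: [2, 3, 5]
g is a primitive root iff g^(60/q) ≢ 1 (mod 61) for each prime divisor q
Testing small values:
  g = 2: 2^30 ≡ 60, 2^20 ≡ 47, 2^12 ≡ 9 (mod 61) → none is 1, primitive root!
The smallest primitive root is 2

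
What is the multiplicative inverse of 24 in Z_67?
24^(-1) ≡ 14 (mod 67). Verification: 24 × 14 = 336 ≡ 1 (mod 67)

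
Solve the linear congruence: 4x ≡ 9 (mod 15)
6

Since gcd(4, 15) = 1 divides 9, a solution exists.
Multiply both sides by the inverse of 4 mod 15:
  4^(-1) mod 15 = 4
  x ≡ 4 × 9 ≡ 36 ≡ 6 (mod 15)
Verification: 4 × 6 = 24 = 1 × 15 + 9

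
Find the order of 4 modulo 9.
Powers of 4 mod 9: 4^1≡4, 4^2≡7, 4^3≡1. Order = 3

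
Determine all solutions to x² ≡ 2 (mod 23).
The square roots of 2 mod 23 are 18 and 5. Verify: 18² = 324 ≡ 2 (mod 23)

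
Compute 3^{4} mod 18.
9

Using successive squaring:
Binary expansion of 4: 100
Powers of 3 mod 18 (each is the square of the previous):
  3^1 ≡ 3 (mod 18)
  3^2 ≡ 3² = 9 ≡ 9 (mod 18)
  3^4 ≡ 9² = 81 ≡ 9 (mod 18)
4 is a power of 2, so 3^4 is the last square: ≡ 9 (mod 18)
Result: 3^4 ≡ 9 (mod 18)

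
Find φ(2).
1

Prime factorization: 2 = 2
Using the formula φ(n) = n × Π(1 - 1/p) for each prime factor p:
φ(2) = 2 × (1 - 1/2)
φ(2) = 1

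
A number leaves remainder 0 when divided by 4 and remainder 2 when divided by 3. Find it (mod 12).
M = 4 × 3 = 12. M₁ = 3, y₁ ≡ 3 (mod 4). M₂ = 4, y₂ ≡ 1 (mod 3). m = 0×3×3 + 2×4×1 ≡ 8 (mod 12)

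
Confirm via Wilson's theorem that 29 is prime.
(28)! mod 29 = 28. Since this equals -1 (mod 29), Wilson confirms 29 is prime.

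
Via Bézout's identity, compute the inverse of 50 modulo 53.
Extended GCD: 50(-18) + 53(17) = 1. So 50^(-1) ≡ 35 ≡ 35 (mod 53). Verify: 50 × 35 = 1750 ≡ 1 (mod 53)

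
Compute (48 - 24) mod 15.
9

(48 - 24) = 24
24 mod 15 = 9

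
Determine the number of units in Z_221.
192

Prime factorization: 221 = 13 × 17
Using the formula φ(n) = n × Π(1 - 1/p) for each prime factor p:
φ(221) = 221 × (1 - 1/13) × (1 - 1/17)
φ(221) = 192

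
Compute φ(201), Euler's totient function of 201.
132

Prime factorization: 201 = 3 × 67
Using the formula φ(n) = n × Π(1 - 1/p) for each prime factor p:
φ(201) = 201 × (1 - 1/3) × (1 - 1/67)
φ(201) = 132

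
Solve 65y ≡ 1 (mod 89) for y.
65^(-1) ≡ 63 (mod 89). Verification: 65 × 63 = 4095 ≡ 1 (mod 89)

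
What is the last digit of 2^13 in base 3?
Using Fermat: 2^{2} ≡ 1 (mod 3). 13 ≡ 1 (mod 2). So 2^{13} ≡ 2^{1} ≡ 2 (mod 3)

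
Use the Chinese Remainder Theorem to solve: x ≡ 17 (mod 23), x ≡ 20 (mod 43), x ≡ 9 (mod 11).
9953

Using the Chinese Remainder Theorem:
M = product of moduli = 10879
For equation 1: M_1 = 473, 473 ≡ 13 (mod 23), inverse of 473 mod 23 is 16 (check: 13 × 16 = 208 ≡ 1 (mod 23))
For equation 2: M_2 = 253, 253 ≡ 38 (mod 43), inverse of 253 mod 43 is 17 (check: 38 × 17 = 646 ≡ 1 (mod 43))
For equation 3: M_3 = 989, 989 ≡ 10 (mod 11), inverse of 989 mod 11 is 10 (check: 10 × 10 = 100 ≡ 1 (mod 11))
Combine: x ≡ Σ r_i×M_i×(M_i⁻¹ mod m_i) = 17×473×16 + 20×253×17 + 9×989×10 = 128656 + 86020 + 89010 = 303686
303686 mod 10879 = 9953
x ≡ 9953 (mod 10879)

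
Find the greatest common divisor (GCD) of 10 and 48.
2

Using the Euclidean algorithm:
10 = 0 × 48 + 10
48 = 4 × 10 + 8
10 = 1 × 8 + 2
8 = 4 × 2 + 0

GCD(10, 48) = 2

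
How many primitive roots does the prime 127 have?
Number of primitive roots mod 127 = φ(126) = 36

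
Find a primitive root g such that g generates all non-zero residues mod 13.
p - 1 = 12 has prime divisors 2, 3. h is a primitive root mod 13 iff h^(12/q) ≢ 1 (mod 13) for each such q.
h = 2: 2^6 ≡ 12, 2^4 ≡ 3 (mod 13); none is 1, so 2 has order 12 and is a primitive root.
The smallest primitive root mod 13 is g = 2.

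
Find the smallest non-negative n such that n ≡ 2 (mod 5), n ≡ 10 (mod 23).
102

Using the Chinese Remainder Theorem:
M = product of moduli = 115
For equation 1: M_1 = 23, 23 ≡ 3 (mod 5), inverse of 23 mod 5 is 2 (check: 3 × 2 = 6 ≡ 1 (mod 5))
For equation 2: M_2 = 5, 5 ≡ 5 (mod 23), inverse of 5 mod 23 is 14 (check: 5 × 14 = 70 ≡ 1 (mod 23))
Combine: n ≡ Σ r_i×M_i×(M_i⁻¹ mod m_i) = 2×23×2 + 10×5×14 = 92 + 700 = 792
792 mod 115 = 102
n ≡ 102 (mod 115)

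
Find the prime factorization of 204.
2^2 × 3 × 17

Divide by primes starting from smallest:
204 ÷ 2 = 102
102 ÷ 2 = 51
51 ÷ 3 = 17
17 ÷ 17 = 1

204 = 2^2 × 3 × 17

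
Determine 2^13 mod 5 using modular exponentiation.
Using Fermat: 2^{4} ≡ 1 (mod 5). 13 ≡ 1 (mod 4). So 2^{13} ≡ 2^{1} ≡ 2 (mod 5)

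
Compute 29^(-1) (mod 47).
29^(-1) ≡ 13 (mod 47). Verification: 29 × 13 = 377 ≡ 1 (mod 47)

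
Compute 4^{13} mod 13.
4

Using successive squaring:
Binary expansion of 13: 1101
Powers of 4 mod 13 (each is the square of the previous):
  4^1 ≡ 4 (mod 13)
  4^2 ≡ 4² = 16 ≡ 3 (mod 13)
  4^4 ≡ 3² = 9 ≡ 9 (mod 13)
  4^8 ≡ 9² = 81 ≡ 3 (mod 13)
13 = 8 + 4 + 1, so 4^13 = 4^8 × 4^4 × 4^1 ≡ 3 × 9 × 4 (mod 13)
Multiplying step by step:
  3 × 9 = 27 ≡ 1 (mod 13)
  1 × 4 = 4 ≡ 4 (mod 13)
Result: 4^13 ≡ 4 (mod 13)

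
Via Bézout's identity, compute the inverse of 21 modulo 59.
Extended GCD: 21(-14) + 59(5) = 1. So 21^(-1) ≡ 45 ≡ 45 (mod 59). Verify: 21 × 45 = 945 ≡ 1 (mod 59)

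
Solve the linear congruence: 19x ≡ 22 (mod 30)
28

Since gcd(19, 30) = 1 divides 22, a solution exists.
Multiply both sides by the inverse of 19 mod 30:
  19^(-1) mod 30 = 19
  x ≡ 19 × 22 ≡ 418 ≡ 28 (mod 30)
Verification: 19 × 28 = 532 = 17 × 30 + 22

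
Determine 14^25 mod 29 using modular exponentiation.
Using repeated squaring. 25 = 16 + 8 + 1 (binary 11001). Repeated squaring mod 29: 14^1 ≡ 14; 14^2 ≡ 14² = 196 ≡ 22; 14^4 ≡ 22² = 484 ≡ 20; 14^8 ≡ 20² = 400 ≡ 23; 14^16 ≡ 23² = 529 ≡ 7. Multiply: 14^25 = 14^16 × 14^8 × 14^1 ≡ 7 × 23 × 14 (mod 29): 7 × 23 = 161 ≡ 16; 16 × 14 = 224 ≡ 21. So 14^25 ≡ 21 (mod 29).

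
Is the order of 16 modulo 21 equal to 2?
No, the actual order is 3, not 2.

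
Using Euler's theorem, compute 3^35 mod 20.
By Euler: 3^{8} ≡ 1 (mod 20) since gcd(3, 20) = 1. 35 = 4×8 + 3. So 3^{35} ≡ 3^{3} ≡ 7 (mod 20)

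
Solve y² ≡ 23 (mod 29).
The square roots of 23 mod 29 are 20 and 9. Verify: 20² = 400 ≡ 23 (mod 29)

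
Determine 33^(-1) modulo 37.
33^(-1) ≡ 9 (mod 37). Verification: 33 × 9 = 297 ≡ 1 (mod 37)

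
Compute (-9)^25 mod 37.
Using repeated squaring. (-9) ≡ 28 (mod 37). 25 = 16 + 8 + 1 (binary 11001). Repeated squaring mod 37: 28^1 ≡ 28; 28^2 ≡ 28² = 784 ≡ 7; 28^4 ≡ 7² = 49 ≡ 12; 28^8 ≡ 12² = 144 ≡ 33; 28^16 ≡ 33² = 1089 ≡ 16. Multiply: (-9)^25 ≡ 28^16 × 28^8 × 28^1 ≡ 16 × 33 × 28 (mod 37): 16 × 33 = 528 ≡ 10; 10 × 28 = 280 ≡ 21. So (-9)^25 ≡ 21 (mod 37).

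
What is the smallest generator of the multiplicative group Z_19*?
p - 1 = 18 has prime divisors 2, 3. h is a primitive root mod 19 iff h^(18/q) ≢ 1 (mod 19) for each such q.
h = 2: 2^9 ≡ 18, 2^6 ≡ 7 (mod 19); none is 1, so 2 has order 18 and is a primitive root.
The smallest primitive root mod 19 is g = 2.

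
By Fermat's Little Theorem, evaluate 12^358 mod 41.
By Fermat: 12^{40} ≡ 1 (mod 41). 358 ≡ 38 (mod 40). So 12^{358} ≡ 12^{38} ≡ 2 (mod 41)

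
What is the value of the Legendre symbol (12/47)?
(12/47) = 12^{23} mod 47 = 1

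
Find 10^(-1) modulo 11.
10

Using Extended Euclidean Algorithm:
gcd(10, 11) = 1
Bezout coefficients: 10 × -1 + 11 × 1 = 1
So 10 × -1 ≡ 1 (mod 11)
The inverse is -1 mod 11 = 10
Verification: 10 × 10 = 100 = 9 × 11 + 1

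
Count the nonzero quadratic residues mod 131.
For prime 131, there are (p-1)/2 = (131-1)/2 = 65 quadratic residues (excluding 0).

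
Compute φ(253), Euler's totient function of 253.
220

Prime factorization: 253 = 11 × 23
Using the formula φ(n) = n × Π(1 - 1/p) for each prime factor p:
φ(253) = 253 × (1 - 1/11) × (1 - 1/23)
φ(253) = 220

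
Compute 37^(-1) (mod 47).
37^(-1) ≡ 14 (mod 47). Verification: 37 × 14 = 518 ≡ 1 (mod 47)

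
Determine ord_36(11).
Powers of 11 mod 36: 11^1≡11, 11^2≡13, 11^3≡35, 11^4≡25, 11^5≡23, 11^6≡1. Order = 6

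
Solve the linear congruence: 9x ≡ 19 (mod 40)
11

Since gcd(9, 40) = 1 divides 19, a solution exists.
Multiply both sides by the inverse of 9 mod 40:
  9^(-1) mod 40 = 9
  x ≡ 9 × 19 ≡ 171 ≡ 11 (mod 40)
Verification: 9 × 11 = 99 = 2 × 40 + 19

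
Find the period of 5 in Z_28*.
Powers of 5 mod 28: 5^1≡5, 5^2≡25, 5^3≡13, 5^4≡9, 5^5≡17, 5^6≡1. Order = 6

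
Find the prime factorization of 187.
11 × 17

Divide by primes starting from smallest:
187 ÷ 11 = 17
17 ÷ 17 = 1

187 = 11 × 17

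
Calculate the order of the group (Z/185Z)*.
144

Prime factorization: 185 = 5 × 37
Using the formula φ(n) = n × Π(1 - 1/p) for each prime factor p:
φ(185) = 185 × (1 - 1/5) × (1 - 1/37)
φ(185) = 144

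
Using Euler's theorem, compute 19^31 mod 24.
By Euler: 19^{8} ≡ 1 (mod 24) since gcd(19, 24) = 1. 31 = 3×8 + 7. So 19^{31} ≡ 19^{7} ≡ 19 (mod 24)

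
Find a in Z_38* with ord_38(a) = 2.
37 has order 2 mod 38 since 37^{2} ≡ 1 (mod 38) and no smaller power works.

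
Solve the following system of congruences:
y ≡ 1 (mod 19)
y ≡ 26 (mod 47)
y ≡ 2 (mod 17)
13092

Using the Chinese Remainder Theorem:
M = product of moduli = 15181
For equation 1: M_1 = 799, 799 ≡ 1 (mod 19), inverse of 799 mod 19 is 1 (check: 1 × 1 = 1 ≡ 1 (mod 19))
For equation 2: M_2 = 323, 323 ≡ 41 (mod 47), inverse of 323 mod 47 is 39 (check: 41 × 39 = 1599 ≡ 1 (mod 47))
For equation 3: M_3 = 893, 893 ≡ 9 (mod 17), inverse of 893 mod 17 is 2 (check: 9 × 2 = 18 ≡ 1 (mod 17))
Combine: y ≡ Σ r_i×M_i×(M_i⁻¹ mod m_i) = 1×799×1 + 26×323×39 + 2×893×2 = 799 + 327522 + 3572 = 331893
331893 mod 15181 = 13092
y ≡ 13092 (mod 15181)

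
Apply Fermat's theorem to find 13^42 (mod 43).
By Fermat's Little Theorem, 13^{42} ≡ 1 (mod 43) since 43 is prime and gcd(13, 43) = 1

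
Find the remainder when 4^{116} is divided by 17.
By Fermat: 4^{16} ≡ 1 (mod 17). 116 = 7×16 + 4. So 4^{116} ≡ 4^{4} ≡ 1 (mod 17)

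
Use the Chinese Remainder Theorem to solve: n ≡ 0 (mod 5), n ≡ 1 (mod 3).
M = 5 × 3 = 15. M₁ = 3, y₁ ≡ 2 (mod 5). M₂ = 5, y₂ ≡ 2 (mod 3). n = 0×3×2 + 1×5×2 ≡ 10 (mod 15)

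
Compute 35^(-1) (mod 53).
35^(-1) ≡ 50 (mod 53). Verification: 35 × 50 = 1750 ≡ 1 (mod 53)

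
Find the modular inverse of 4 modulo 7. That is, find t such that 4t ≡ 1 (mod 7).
2

Using Extended Euclidean Algorithm:
gcd(4, 7) = 1
Bezout coefficients: 4 × 2 + 7 × -1 = 1
So 4 × 2 ≡ 1 (mod 7)
The inverse is 2 mod 7 = 2
Verification: 4 × 2 = 8 = 1 × 7 + 1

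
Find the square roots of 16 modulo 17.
The square roots of 16 mod 17 are 4 and 13. Verify: 4² = 16 ≡ 16 (mod 17)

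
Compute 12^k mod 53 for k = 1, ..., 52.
g^1, g^2, ..., g^{52} mod 53: {12, 38, 32, 13, 50, 17, 45, 10, 14, 9, 2, 24, 23, 11, 26, 47, 34, 37, 20, 28, 18, 4, 48, 46, 22, 52, 41, 15, 21, 40, 3, 36, 8, 43, 39, 44, 51, 29, 30, 42, 27, 6, 19, 16, 33, 25, 35, 49, 5, 7, 31, 1}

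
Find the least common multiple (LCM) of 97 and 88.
8536

First find GCD(97, 88) using the Euclidean algorithm:
97 = 1 × 88 + 9
88 = 9 × 9 + 7
9 = 1 × 7 + 2
7 = 3 × 2 + 1
2 = 2 × 1 + 0
GCD(97, 88) = 1

LCM formula: LCM(a, b) = (a × b) / GCD(a, b)
LCM(97, 88) = (97 × 88) / 1
LCM(97, 88) = 8536 / 1
LCM(97, 88) = 8536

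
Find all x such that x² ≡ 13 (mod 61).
The square roots of 13 mod 61 are 47 and 14. Verify: 47² = 2209 ≡ 13 (mod 61)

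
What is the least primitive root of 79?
3

A primitive root g modulo p has order p-1 = 78
Prime divisors of 78: [2, 3, 13]
g is a primitive root iff g^(78/q) ≢ 1 (mod 79) for each prime divisor q
Testing small values:
  g = 2: 2^39 ≡ 1, 2^26 ≡ 23, 2^6 ≡ 64 (mod 79) → 2^39 ≡ 1, not primitive root
  g = 3: 3^39 ≡ 78, 3^26 ≡ 23, 3^6 ≡ 18 (mod 79) → none is 1, primitive root!
The smallest primitive root is 3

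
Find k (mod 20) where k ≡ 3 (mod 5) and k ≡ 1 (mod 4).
M = 5 × 4 = 20. M₁ = 4, y₁ ≡ 4 (mod 5). M₂ = 5, y₂ ≡ 1 (mod 4). k = 3×4×4 + 1×5×1 ≡ 13 (mod 20)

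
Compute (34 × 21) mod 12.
6

(34 × 21) = 714
714 mod 12 = 6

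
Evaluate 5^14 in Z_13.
Using Fermat: 5^{12} ≡ 1 (mod 13). 14 ≡ 2 (mod 12). So 5^{14} ≡ 5^{2} ≡ 12 (mod 13)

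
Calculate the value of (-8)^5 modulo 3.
(-8) ≡ 1 (mod 3). 5 = 4 + 1 (binary 101). Repeated squaring mod 3: 1^1 ≡ 1; 1^2 ≡ 1² = 1 ≡ 1; 1^4 ≡ 1² = 1 ≡ 1. Multiply: (-8)^5 ≡ 1^4 × 1^1 ≡ 1 × 1 (mod 3): 1 × 1 = 1 ≡ 1. So (-8)^5 ≡ 1 (mod 3).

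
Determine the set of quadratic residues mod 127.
QRs mod 127: {1, 2, 4, 8, 9, 11, 13, 15, 16, 17, 18, 19, 21, 22, 25, 26, 30, 31, 32, 34, 35, 36, 37, 38, 41, 42, 44, 47, 49, 50, 52, 60, 61, 62, 64, 68, 69, 70, 71, 72, 73, 74, 76, 79, 81, 82, 84, 87, 88, 94, 98, 99, 100, 103, 104, 107, 113, 115, 117, 120, 121, 122, 124}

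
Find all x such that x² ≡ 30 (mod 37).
The square roots of 30 mod 37 are 17 and 20. Verify: 17² = 289 ≡ 30 (mod 37)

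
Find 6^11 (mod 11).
Using Fermat: 6^{10} ≡ 1 (mod 11). 11 ≡ 1 (mod 10). So 6^{11} ≡ 6^{1} ≡ 6 (mod 11)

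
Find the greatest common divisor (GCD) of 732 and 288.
12

Using the Euclidean algorithm:
732 = 2 × 288 + 156
288 = 1 × 156 + 132
156 = 1 × 132 + 24
132 = 5 × 24 + 12
24 = 2 × 12 + 0

GCD(732, 288) = 12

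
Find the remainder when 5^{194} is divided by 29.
By Fermat: 5^{28} ≡ 1 (mod 29). 194 = 6×28 + 26. So 5^{194} ≡ 5^{26} ≡ 7 (mod 29)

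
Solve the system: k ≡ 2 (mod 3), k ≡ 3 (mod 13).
M = 3 × 13 = 39. M₁ = 13, y₁ ≡ 1 (mod 3). M₂ = 3, y₂ ≡ 9 (mod 13). k = 2×13×1 + 3×3×9 ≡ 29 (mod 39)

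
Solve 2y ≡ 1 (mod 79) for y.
40

Using Extended Euclidean Algorithm:
gcd(2, 79) = 1
Bezout coefficients: 2 × -39 + 79 × 1 = 1
So 2 × -39 ≡ 1 (mod 79)
The inverse is -39 mod 79 = 40
Verification: 2 × 40 = 80 = 1 × 79 + 1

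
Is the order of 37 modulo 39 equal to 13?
No, the actual order is 12, not 13.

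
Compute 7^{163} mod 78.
19

Using successive squaring:
Binary expansion of 163: 10100011
Powers of 7 mod 78 (each is the square of the previous):
  7^1 ≡ 7 (mod 78)
  7^2 ≡ 7² = 49 ≡ 49 (mod 78)
  7^4 ≡ 49² = 2401 ≡ 61 (mod 78)
  7^8 ≡ 61² = 3721 ≡ 55 (mod 78)
  7^16 ≡ 55² = 3025 ≡ 61 (mod 78)
  7^32 ≡ 61² = 3721 ≡ 55 (mod 78)
  7^64 ≡ 55² = 3025 ≡ 61 (mod 78)
  7^128 ≡ 61² = 3721 ≡ 55 (mod 78)
163 = 128 + 32 + 2 + 1, so 7^163 = 7^128 × 7^32 × 7^2 × 7^1 ≡ 55 × 55 × 49 × 7 (mod 78)
Multiplying step by step:
  55 × 55 = 3025 ≡ 61 (mod 78)
  61 × 49 = 2989 ≡ 25 (mod 78)
  25 × 7 = 175 ≡ 19 (mod 78)
Result: 7^163 ≡ 19 (mod 78)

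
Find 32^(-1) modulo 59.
24

Using Extended Euclidean Algorithm:
gcd(32, 59) = 1
Bezout coefficients: 32 × 24 + 59 × -13 = 1
So 32 × 24 ≡ 1 (mod 59)
The inverse is 24 mod 59 = 24
Verification: 32 × 24 = 768 = 13 × 59 + 1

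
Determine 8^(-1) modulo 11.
8^(-1) ≡ 7 (mod 11). Verification: 8 × 7 = 56 ≡ 1 (mod 11)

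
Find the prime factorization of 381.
3 × 127

Divide by primes starting from smallest:
381 ÷ 3 = 127
127 ÷ 127 = 1

381 = 3 × 127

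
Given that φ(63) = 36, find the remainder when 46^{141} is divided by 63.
By Euler: 46^{36} ≡ 1 (mod 63) since gcd(46, 63) = 1. 141 = 3×36 + 33. So 46^{141} ≡ 46^{33} ≡ 1 (mod 63)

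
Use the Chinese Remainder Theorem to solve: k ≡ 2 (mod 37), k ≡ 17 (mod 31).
668

Using the Chinese Remainder Theorem:
M = product of moduli = 1147
For equation 1: M_1 = 31, 31 ≡ 31 (mod 37), inverse of 31 mod 37 is 6 (check: 31 × 6 = 186 ≡ 1 (mod 37))
For equation 2: M_2 = 37, 37 ≡ 6 (mod 31), inverse of 37 mod 31 is 26 (check: 6 × 26 = 156 ≡ 1 (mod 31))
Combine: k ≡ Σ r_i×M_i×(M_i⁻¹ mod m_i) = 2×31×6 + 17×37×26 = 372 + 16354 = 16726
16726 mod 1147 = 668
k ≡ 668 (mod 1147)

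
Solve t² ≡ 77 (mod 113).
The square roots of 77 mod 113 are 23 and 90. Verify: 23² = 529 ≡ 77 (mod 113)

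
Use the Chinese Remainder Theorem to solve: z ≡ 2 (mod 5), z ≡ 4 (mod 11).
M = 5 × 11 = 55. M₁ = 11, y₁ ≡ 1 (mod 5). M₂ = 5, y₂ ≡ 9 (mod 11). z = 2×11×1 + 4×5×9 ≡ 37 (mod 55)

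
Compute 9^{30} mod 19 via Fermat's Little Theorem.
7

By Fermat's Little Theorem, a^(p-1) ≡ 1 (mod p) for prime p and gcd(a, p) = 1
Here p = 19, so 9^18 ≡ 1 (mod 19)
We can reduce the exponent: 30 mod 18 = 12
So 9^30 ≡ 9^12 (mod 19)
Computing: 9^12 mod 19 = 7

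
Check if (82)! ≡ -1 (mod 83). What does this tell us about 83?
(82)! mod 83 = 82. Since this equals -1 (mod 83), Wilson confirms 83 is prime.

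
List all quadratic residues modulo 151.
QRs mod 151: {1, 2, 4, 5, 8, 9, 10, 11, 16, 17, 18, 19, 20, 21, 22, 25, 29, 31, 32, 34, 36, 37, 38, 39, 40, 42, 43, 44, 45, 47, 49, 50, 55, 58, 59, 62, 64, 68, 69, 72, 74, 76, 78, 80, 81, 84, 85, 86, 88, 90, 91, 94, 95, 97, 98, 99, 100, 103, 105, 110, 116, 118, 121, 123, 124, 125, 127, 128, 136, 137, 138, 139, 144, 145, 148}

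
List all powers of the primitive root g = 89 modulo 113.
g^1, g^2, ..., g^{112} mod 113: {89, 11, 75, 8, 34, 88, 35, 64, 46, 26, 54, 60, 29, 95, 93, 28, 6, 82, 66, 111, 48, 91, 76, 97, 45, 50, 43, 98, 21, 61, 5, 106, 55, 36, 40, 57, 101, 62, 94, 4, 17, 44, 74, 32, 23, 13, 27, 30, 71, 104, 103, 14, 3, 41, 33, 112, 24, 102, 38, 105, 79, 25, 78, 49, 67, 87, 59, 53, 84, 18, 20, 85, 107, 31, 47, 2, 65, 22, 37, 16, 68, 63, 70, 15, 92, 52, 108, 7, 58, 77, 73, 56, 12, 51, 19, 109, 96, 69, 39, 81, 90, 100, 86, 83, 42, 9, 10, 99, 110, 72, 80, 1}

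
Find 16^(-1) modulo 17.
16

Using Extended Euclidean Algorithm:
gcd(16, 17) = 1
Bezout coefficients: 16 × -1 + 17 × 1 = 1
So 16 × -1 ≡ 1 (mod 17)
The inverse is -1 mod 17 = 16
Verification: 16 × 16 = 256 = 15 × 17 + 1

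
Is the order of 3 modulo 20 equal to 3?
No, the actual order is 4, not 3.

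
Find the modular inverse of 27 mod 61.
27^(-1) ≡ 52 (mod 61). Verification: 27 × 52 = 1404 ≡ 1 (mod 61)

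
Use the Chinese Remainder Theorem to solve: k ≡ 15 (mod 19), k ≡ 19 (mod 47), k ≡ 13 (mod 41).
5753

Using the Chinese Remainder Theorem:
M = product of moduli = 36613
For equation 1: M_1 = 1927, 1927 ≡ 8 (mod 19), inverse of 1927 mod 19 is 12 (check: 8 × 12 = 96 ≡ 1 (mod 19))
For equation 2: M_2 = 779, 779 ≡ 27 (mod 47), inverse of 779 mod 47 is 7 (check: 27 × 7 = 189 ≡ 1 (mod 47))
For equation 3: M_3 = 893, 893 ≡ 32 (mod 41), inverse of 893 mod 41 is 9 (check: 32 × 9 = 288 ≡ 1 (mod 41))
Combine: k ≡ Σ r_i×M_i×(M_i⁻¹ mod m_i) = 15×1927×12 + 19×779×7 + 13×893×9 = 346860 + 103607 + 104481 = 554948
554948 mod 36613 = 5753
k ≡ 5753 (mod 36613)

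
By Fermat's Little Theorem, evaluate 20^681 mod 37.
By Fermat: 20^{36} ≡ 1 (mod 37). 681 ≡ 33 (mod 36). So 20^{681} ≡ 20^{33} ≡ 14 (mod 37)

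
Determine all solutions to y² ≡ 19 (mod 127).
The square roots of 19 mod 127 are 107 and 20. Verify: 107² = 11449 ≡ 19 (mod 127)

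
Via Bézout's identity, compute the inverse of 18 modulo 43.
Extended GCD: 18(12) + 43(-5) = 1. So 18^(-1) ≡ 12 ≡ 12 (mod 43). Verify: 18 × 12 = 216 ≡ 1 (mod 43)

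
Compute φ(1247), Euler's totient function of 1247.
1176

Prime factorization: 1247 = 29 × 43
Using the formula φ(n) = n × Π(1 - 1/p) for each prime factor p:
φ(1247) = 1247 × (1 - 1/29) × (1 - 1/43)
φ(1247) = 1176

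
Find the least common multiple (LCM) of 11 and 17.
187

First find GCD(11, 17) using the Euclidean algorithm:
11 = 0 × 17 + 11
17 = 1 × 11 + 6
11 = 1 × 6 + 5
6 = 1 × 5 + 1
5 = 5 × 1 + 0
GCD(11, 17) = 1

LCM formula: LCM(a, b) = (a × b) / GCD(a, b)
LCM(11, 17) = (11 × 17) / 1
LCM(11, 17) = 187 / 1
LCM(11, 17) = 187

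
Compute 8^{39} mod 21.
8

Using successive squaring:
Binary expansion of 39: 100111
Powers of 8 mod 21 (each is the square of the previous):
  8^1 ≡ 8 (mod 21)
  8^2 ≡ 8² = 64 ≡ 1 (mod 21)
  8^4 ≡ 1² = 1 ≡ 1 (mod 21)
  8^8 ≡ 1² = 1 ≡ 1 (mod 21)
  8^16 ≡ 1² = 1 ≡ 1 (mod 21)
  8^32 ≡ 1² = 1 ≡ 1 (mod 21)
39 = 32 + 4 + 2 + 1, so 8^39 = 8^32 × 8^4 × 8^2 × 8^1 ≡ 1 × 1 × 1 × 8 (mod 21)
Multiplying step by step:
  1 × 1 = 1 ≡ 1 (mod 21)
  1 × 1 = 1 ≡ 1 (mod 21)
  1 × 8 = 8 ≡ 8 (mod 21)
Result: 8^39 ≡ 8 (mod 21)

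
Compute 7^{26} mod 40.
9

Using successive squaring:
Binary expansion of 26: 11010
Powers of 7 mod 40 (each is the square of the previous):
  7^1 ≡ 7 (mod 40)
  7^2 ≡ 7² = 49 ≡ 9 (mod 40)
  7^4 ≡ 9² = 81 ≡ 1 (mod 40)
  7^8 ≡ 1² = 1 ≡ 1 (mod 40)
  7^16 ≡ 1² = 1 ≡ 1 (mod 40)
26 = 16 + 8 + 2, so 7^26 = 7^16 × 7^8 × 7^2 ≡ 1 × 1 × 9 (mod 40)
Multiplying step by step:
  1 × 1 = 1 ≡ 1 (mod 40)
  1 × 9 = 9 ≡ 9 (mod 40)
Result: 7^26 ≡ 9 (mod 40)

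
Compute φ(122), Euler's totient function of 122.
60

Prime factorization: 122 = 2 × 61
Using the formula φ(n) = n × Π(1 - 1/p) for each prime factor p:
φ(122) = 122 × (1 - 1/2) × (1 - 1/61)
φ(122) = 60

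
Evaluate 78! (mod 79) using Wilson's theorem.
By Wilson's theorem, (78)! ≡ -1 ≡ 78 (mod 79)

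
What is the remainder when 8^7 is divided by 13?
7 = 4 + 2 + 1 (binary 111). Repeated squaring mod 13: 8^1 ≡ 8; 8^2 ≡ 8² = 64 ≡ 12; 8^4 ≡ 12² = 144 ≡ 1. Multiply: 8^7 = 8^4 × 8^2 × 8^1 ≡ 1 × 12 × 8 (mod 13): 1 × 12 = 12 ≡ 12; 12 × 8 = 96 ≡ 5. So 8^7 ≡ 5 (mod 13).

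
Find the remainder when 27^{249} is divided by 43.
By Fermat: 27^{42} ≡ 1 (mod 43). 249 = 5×42 + 39. So 27^{249} ≡ 27^{39} ≡ 39 (mod 43)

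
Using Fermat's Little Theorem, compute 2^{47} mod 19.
15

By Fermat's Little Theorem, a^(p-1) ≡ 1 (mod p) for prime p and gcd(a, p) = 1
Here p = 19, so 2^18 ≡ 1 (mod 19)
We can reduce the exponent: 47 mod 18 = 11
So 2^47 ≡ 2^11 (mod 19)
Computing: 2^11 mod 19 = 15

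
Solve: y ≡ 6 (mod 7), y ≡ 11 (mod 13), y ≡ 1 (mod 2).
M = 7 × 13 × 2 = 182. M₁ = 26, y₁ ≡ 3 (mod 7). M₂ = 14, y₂ ≡ 1 (mod 13). M₃ = 91, y₃ ≡ 1 (mod 2). y = 6×26×3 + 11×14×1 + 1×91×1 ≡ 167 (mod 182)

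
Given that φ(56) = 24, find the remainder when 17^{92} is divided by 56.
By Euler: 17^{24} ≡ 1 (mod 56) since gcd(17, 56) = 1. 92 = 3×24 + 20. So 17^{92} ≡ 17^{20} ≡ 9 (mod 56)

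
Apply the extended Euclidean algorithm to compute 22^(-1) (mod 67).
Extended GCD: 22(-3) + 67(1) = 1. So 22^(-1) ≡ 64 ≡ 64 (mod 67). Verify: 22 × 64 = 1408 ≡ 1 (mod 67)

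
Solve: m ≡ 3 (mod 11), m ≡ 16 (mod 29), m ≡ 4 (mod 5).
M = 11 × 29 × 5 = 1595. M₁ = 145, y₁ ≡ 6 (mod 11). M₂ = 55, y₂ ≡ 19 (mod 29). M₃ = 319, y₃ ≡ 4 (mod 5). m = 3×145×6 + 16×55×19 + 4×319×4 ≡ 509 (mod 1595)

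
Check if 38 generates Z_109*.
p - 1 = 108 has prime divisors 2, 3. Check 38^(108/q) mod 109 for each: 38^(108/2) = 38^54 ≡ 1, 38^(108/3) = 38^36 ≡ 1 (mod 109). Since 38^54 ≡ 1 (mod 109), the order of 38 divides 54 (in fact the order is 9) ≠ 108, so it is not a primitive root.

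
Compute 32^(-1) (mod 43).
32^(-1) ≡ 39 (mod 43). Verification: 32 × 39 = 1248 ≡ 1 (mod 43)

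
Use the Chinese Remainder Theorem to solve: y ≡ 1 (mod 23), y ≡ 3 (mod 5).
93

Using the Chinese Remainder Theorem:
M = product of moduli = 115
For equation 1: M_1 = 5, 5 ≡ 5 (mod 23), inverse of 5 mod 23 is 14 (check: 5 × 14 = 70 ≡ 1 (mod 23))
For equation 2: M_2 = 23, 23 ≡ 3 (mod 5), inverse of 23 mod 5 is 2 (check: 3 × 2 = 6 ≡ 1 (mod 5))
Combine: y ≡ Σ r_i×M_i×(M_i⁻¹ mod m_i) = 1×5×14 + 3×23×2 = 70 + 138 = 208
208 mod 115 = 93
y ≡ 93 (mod 115)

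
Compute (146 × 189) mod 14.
0

(146 × 189) = 27594
27594 mod 14 = 0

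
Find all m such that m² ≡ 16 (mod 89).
The square roots of 16 mod 89 are 4 and 85. Verify: 4² = 16 ≡ 16 (mod 89)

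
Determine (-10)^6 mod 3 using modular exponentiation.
(-10) ≡ 2 (mod 3). 6 = 4 + 2 (binary 110). Repeated squaring mod 3: 2^1 ≡ 2; 2^2 ≡ 2² = 4 ≡ 1; 2^4 ≡ 1² = 1 ≡ 1. Multiply: (-10)^6 ≡ 2^4 × 2^2 ≡ 1 × 1 (mod 3): 1 × 1 = 1 ≡ 1. So (-10)^6 ≡ 1 (mod 3).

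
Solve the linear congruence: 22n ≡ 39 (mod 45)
12

Since gcd(22, 45) = 1 divides 39, a solution exists.
Multiply both sides by the inverse of 22 mod 45:
  22^(-1) mod 45 = 43
  x ≡ 43 × 39 ≡ 1677 ≡ 12 (mod 45)
Verification: 22 × 12 = 264 = 5 × 45 + 39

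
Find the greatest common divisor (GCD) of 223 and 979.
1

Using the Euclidean algorithm:
223 = 0 × 979 + 223
979 = 4 × 223 + 87
223 = 2 × 87 + 49
87 = 1 × 49 + 38
49 = 1 × 38 + 11
38 = 3 × 11 + 5
11 = 2 × 5 + 1
5 = 5 × 1 + 0

GCD(223, 979) = 1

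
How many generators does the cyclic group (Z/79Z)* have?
24

The number of primitive roots modulo p is φ(p-1) = φ(78)
φ(78) = 24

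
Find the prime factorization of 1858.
2 × 929

Divide by primes starting from smallest:
1858 ÷ 2 = 929
929 ÷ 929 = 1

1858 = 2 × 929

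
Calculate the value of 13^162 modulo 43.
Using Fermat: 13^{42} ≡ 1 (mod 43). 162 ≡ 36 (mod 42). So 13^{162} ≡ 13^{36} ≡ 35 (mod 43)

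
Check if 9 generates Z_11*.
p - 1 = 10 has prime divisors 2, 5. Check 9^(10/q) mod 11 for each: 9^(10/2) = 9^5 ≡ 1, 9^(10/5) = 9^2 ≡ 4 (mod 11). Since 9^5 ≡ 1 (mod 11), the order of 9 divides 5 (in fact the order is 5) ≠ 10, so it is not a primitive root.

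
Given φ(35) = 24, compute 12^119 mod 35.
By Euler: 12^{24} ≡ 1 (mod 35) since gcd(12, 35) = 1. 119 = 4×24 + 23. So 12^{119} ≡ 12^{23} ≡ 3 (mod 35)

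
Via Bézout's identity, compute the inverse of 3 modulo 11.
Extended GCD: 3(4) + 11(-1) = 1. So 3^(-1) ≡ 4 ≡ 4 (mod 11). Verify: 3 × 4 = 12 ≡ 1 (mod 11)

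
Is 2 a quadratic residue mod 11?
By Euler's criterion: 2^{5} ≡ 10 (mod 11). Since this equals -1 (≡ 10), 2 is not a QR.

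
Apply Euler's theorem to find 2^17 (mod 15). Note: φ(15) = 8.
By Euler: 2^{8} ≡ 1 (mod 15) since gcd(2, 15) = 1. 17 = 2×8 + 1. So 2^{17} ≡ 2^{1} ≡ 2 (mod 15)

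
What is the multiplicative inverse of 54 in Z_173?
54^(-1) ≡ 157 (mod 173). Verification: 54 × 157 = 8478 ≡ 1 (mod 173)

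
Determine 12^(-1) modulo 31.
12^(-1) ≡ 13 (mod 31). Verification: 12 × 13 = 156 ≡ 1 (mod 31)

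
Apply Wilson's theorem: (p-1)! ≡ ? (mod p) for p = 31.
By Wilson's theorem, (30)! ≡ -1 ≡ 30 (mod 31)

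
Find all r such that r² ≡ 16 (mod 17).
The square roots of 16 mod 17 are 4 and 13. Verify: 4² = 16 ≡ 16 (mod 17)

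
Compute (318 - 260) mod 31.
27

(318 - 260) = 58
58 mod 31 = 27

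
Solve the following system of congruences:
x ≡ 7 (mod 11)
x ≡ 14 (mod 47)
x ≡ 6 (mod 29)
4385

Using the Chinese Remainder Theorem:
M = product of moduli = 14993
For equation 1: M_1 = 1363, 1363 ≡ 10 (mod 11), inverse of 1363 mod 11 is 10 (check: 10 × 10 = 100 ≡ 1 (mod 11))
For equation 2: M_2 = 319, 319 ≡ 37 (mod 47), inverse of 319 mod 47 is 14 (check: 37 × 14 = 518 ≡ 1 (mod 47))
For equation 3: M_3 = 517, 517 ≡ 24 (mod 29), inverse of 517 mod 29 is 23 (check: 24 × 23 = 552 ≡ 1 (mod 29))
Combine: x ≡ Σ r_i×M_i×(M_i⁻¹ mod m_i) = 7×1363×10 + 14×319×14 + 6×517×23 = 95410 + 62524 + 71346 = 229280
229280 mod 14993 = 4385
x ≡ 4385 (mod 14993)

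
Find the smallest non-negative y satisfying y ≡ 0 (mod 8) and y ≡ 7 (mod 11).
M = 8 × 11 = 88. M₁ = 11, y₁ ≡ 3 (mod 8). M₂ = 8, y₂ ≡ 7 (mod 11). y = 0×11×3 + 7×8×7 ≡ 40 (mod 88)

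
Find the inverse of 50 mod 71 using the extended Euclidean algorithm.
Extended GCD: 50(27) + 71(-19) = 1. So 50^(-1) ≡ 27 ≡ 27 (mod 71). Verify: 50 × 27 = 1350 ≡ 1 (mod 71)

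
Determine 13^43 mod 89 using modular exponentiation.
Using repeated squaring. 43 = 32 + 8 + 2 + 1 (binary 101011). Repeated squaring mod 89: 13^1 ≡ 13; 13^2 ≡ 13² = 169 ≡ 80; 13^4 ≡ 80² = 6400 ≡ 81; 13^8 ≡ 81² = 6561 ≡ 64; 13^16 ≡ 64² = 4096 ≡ 2; 13^32 ≡ 2² = 4 ≡ 4. Multiply: 13^43 = 13^32 × 13^8 × 13^2 × 13^1 ≡ 4 × 64 × 80 × 13 (mod 89): 4 × 64 = 256 ≡ 78; 78 × 80 = 6240 ≡ 10; 10 × 13 = 130 ≡ 41. So 13^43 ≡ 41 (mod 89).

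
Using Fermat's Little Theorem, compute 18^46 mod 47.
By Fermat's Little Theorem, 18^{46} ≡ 1 (mod 47) since 47 is prime and gcd(18, 47) = 1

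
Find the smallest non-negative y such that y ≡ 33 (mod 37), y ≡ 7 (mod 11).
403

Using the Chinese Remainder Theorem:
M = product of moduli = 407
For equation 1: M_1 = 11, 11 ≡ 11 (mod 37), inverse of 11 mod 37 is 27 (check: 11 × 27 = 297 ≡ 1 (mod 37))
For equation 2: M_2 = 37, 37 ≡ 4 (mod 11), inverse of 37 mod 11 is 3 (check: 4 × 3 = 12 ≡ 1 (mod 11))
Combine: y ≡ Σ r_i×M_i×(M_i⁻¹ mod m_i) = 33×11×27 + 7×37×3 = 9801 + 777 = 10578
10578 mod 407 = 403
y ≡ 403 (mod 407)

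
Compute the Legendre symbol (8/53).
(8/53) = 8^{26} mod 53 = -1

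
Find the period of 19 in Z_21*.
Powers of 19 mod 21: 19^1≡19, 19^2≡4, 19^3≡13, 19^4≡16, 19^5≡10, 19^6≡1. Order = 6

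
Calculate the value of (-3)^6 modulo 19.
(-3) ≡ 16 (mod 19). 6 = 4 + 2 (binary 110). Repeated squaring mod 19: 16^1 ≡ 16; 16^2 ≡ 16² = 256 ≡ 9; 16^4 ≡ 9² = 81 ≡ 5. Multiply: (-3)^6 ≡ 16^4 × 16^2 ≡ 5 × 9 (mod 19): 5 × 9 = 45 ≡ 7. So (-3)^6 ≡ 7 (mod 19).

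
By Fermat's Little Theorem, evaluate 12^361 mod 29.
By Fermat: 12^{28} ≡ 1 (mod 29). 361 ≡ 25 (mod 28). So 12^{361} ≡ 12^{25} ≡ 12 (mod 29)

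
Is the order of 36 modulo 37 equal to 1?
No, the actual order is 2, not 1.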